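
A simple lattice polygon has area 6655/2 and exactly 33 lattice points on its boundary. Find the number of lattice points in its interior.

3312

Pick's theorem A = I + B/2 − 1 rearranges to I = A − B/2 + 1 = 6655/2 − 33/2 + 1 = 3312.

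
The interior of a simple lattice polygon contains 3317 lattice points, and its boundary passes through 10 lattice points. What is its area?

3321

Pick's theorem states A = I + B/2 − 1, so A = 3317 + 10/2 − 1 = 3321.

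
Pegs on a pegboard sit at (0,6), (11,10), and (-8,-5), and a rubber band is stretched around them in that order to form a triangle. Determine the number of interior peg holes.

44

The shoelace formula gives twice the area as |(0·10 − 11·6) + (11·(-5) − (-8)·10) + ((-8)·6 − 0·(-5))| = 89, so the area is 89/2.
The number of boundary lattice points is Σ gcd(|Δx|,|Δy|) = gcd(11,4) + gcd(19,15) + gcd(8,11) = 1+1+1 = 3.
By Pick's theorem A = I + B/2 − 1, so I = 89/2 − 3/2 + 1 = 44.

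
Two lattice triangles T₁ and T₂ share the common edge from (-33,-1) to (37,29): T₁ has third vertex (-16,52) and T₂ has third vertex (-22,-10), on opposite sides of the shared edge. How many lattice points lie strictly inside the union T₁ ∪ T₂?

The union is the simple quadrilateral with vertices (-33,-1), (-16,52), (37,29), (-22,-10) in order.
The shoelace formula gives twice the area as |((-33)·52 − (-16)·(-1)) + ((-16)·29 − 37·52) + (37·(-10) − (-22)·29) + ((-22)·(-1) − (-33)·(-10))| = 4160, so the area is 2080.
The number of boundary lattice points is Σ gcd(|Δx|,|Δy|) = gcd(17,53) + gcd(53,23) + gcd(59,39) + gcd(11,9) = 1+1+1+1 = 4.
By Pick's theorem I = A − B/2 + 1 = 2080 − 4/2 + 1 = 2079.

2079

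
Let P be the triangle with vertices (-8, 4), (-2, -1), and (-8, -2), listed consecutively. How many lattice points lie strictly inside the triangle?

By the shoelace formula, twice the signed area is |[(-8)·(-1) − (-2)·4] + [(-2)·(-2) − (-8)·(-1)] + [(-8)·4 − (-8)·(-2)]| = 36, so the area is 18.
The number of boundary lattice points is Σ gcd(|Δx|,|Δy|) = gcd(6,5) + gcd(6,1) + gcd(0,6) = 1+1+6 = 8.
Pick's theorem gives I = A − B/2 + 1 = 18 − 8/2 + 1 = 15.

15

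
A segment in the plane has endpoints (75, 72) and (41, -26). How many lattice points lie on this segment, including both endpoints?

3

The number of lattice points on a segment between lattice points is gcd(|Δx|,|Δy|) + 1 = gcd(34,98) + 1 = 2 + 1 = 3.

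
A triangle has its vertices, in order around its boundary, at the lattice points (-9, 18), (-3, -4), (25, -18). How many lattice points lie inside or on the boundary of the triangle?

By the shoelace formula, twice the signed area is |((-9)·(-4) − (-3)·18) + ((-3)·(-18) − 25·(-4)) + (25·18 − (-9)·(-18))| = 532, so the area is 266.
Summing gcd(|Δx|,|Δy|) over the edges gives the boundary count: gcd(6,22) + gcd(28,14) + gcd(34,36) = 2+14+2 = 18.
Pick's theorem gives I = A − B/2 + 1 = 266 − 18/2 + 1 = 258, so the closed region contains I + B = 258 + 18 = 276 lattice points.

276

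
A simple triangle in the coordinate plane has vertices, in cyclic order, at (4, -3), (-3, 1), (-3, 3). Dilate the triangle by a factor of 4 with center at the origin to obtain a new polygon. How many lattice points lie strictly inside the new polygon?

105

By the shoelace formula, twice the signed area is |(4·1 − (-3)·(-3)) + ((-3)·3 − (-3)·1) + ((-3)·(-3) − 4·3)| = 14, so the area is 7.
Along each edge there are gcd(|Δx|,|Δy|)+1 lattice points, so counting each shared vertex once the boundary has gcd(7,4) + gcd(0,2) + gcd(7,6) = 1+2+1 = 4.
Scaling by 4 multiplies the area by 4² = 16 (so the new area is 112) and multiplies the boundary lattice-point count by 4, giving 16.
By Pick's theorem, the interior count of the dilated polygon is 112 − 16/2 + 1 = 105.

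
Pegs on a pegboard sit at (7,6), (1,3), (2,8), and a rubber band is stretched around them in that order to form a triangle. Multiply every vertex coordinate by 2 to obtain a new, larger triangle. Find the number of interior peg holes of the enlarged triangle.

The shoelace formula gives twice the area as |(7·3 − 1·6) + (1·8 − 2·3) + (2·6 − 7·8)| = 27, so the area is 13.5.
The number of boundary lattice points is Σ gcd(|Δx|,|Δy|) = gcd(6,3) + gcd(1,5) + gcd(5,2) = 3+1+1 = 5.
Scaling by 2 multiplies the area by 2² = 4 (so the new area is 54) and multiplies the boundary lattice-point count by 2, giving 10.
By Pick's theorem, the interior count of the dilated polygon is 54 − 10/2 + 1 = 50.

50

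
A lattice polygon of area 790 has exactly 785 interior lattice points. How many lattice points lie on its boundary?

Pick's theorem gives A = I + B/2 − 1, so B = 2(A − I + 1) = 2(790 − 785 + 1) = 12.

12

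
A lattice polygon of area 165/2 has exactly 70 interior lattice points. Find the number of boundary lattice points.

Pick's theorem gives A = I + B/2 − 1, so B = 2(A − I + 1) = 2(165/2 − 70 + 1) = 27.

27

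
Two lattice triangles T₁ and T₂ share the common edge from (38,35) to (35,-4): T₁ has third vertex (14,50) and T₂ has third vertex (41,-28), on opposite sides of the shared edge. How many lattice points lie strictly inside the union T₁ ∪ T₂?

The union is the simple quadrilateral with vertices (38,35), (14,50), (35,-4), (41,-28) in order.
Using the shoelace formula, 2A = |(38·50 − 14·35) + (14·(-4) − 35·50) + (35·(-28) − 41·(-4)) + (41·35 − 38·(-28))| = 1287, so the area is 643.5.
The number of boundary lattice points is Σ gcd(|Δx|,|Δy|) = gcd(24,15) + gcd(21,54) + gcd(6,24) + gcd(3,63) = 3+3+6+3 = 15.
By Pick's theorem I = A − B/2 + 1 = 643.5 − 15/2 + 1 = 637.

637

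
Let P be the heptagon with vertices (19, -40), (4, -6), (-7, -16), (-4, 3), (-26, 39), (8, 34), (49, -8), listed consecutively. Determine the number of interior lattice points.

2475

The shoelace formula gives twice the area as |(19·(-6) − 4·(-40)) + (4·(-16) − (-7)·(-6)) + ((-7)·3 − (-4)·(-16)) + ((-4)·39 − (-26)·3) + ((-26)·34 − 8·39) + (8·(-8) − 49·34) + (49·(-40) − 19·(-8))| = 4957, so the area is 2478.5.
Summing gcd(|Δx|,|Δy|) over the edges gives the boundary count: gcd(15,34) + gcd(11,10) + gcd(3,19) + gcd(22,36) + gcd(34,5) + gcd(41,42) + gcd(30,32) = 1+1+1+2+1+1+2 = 9.
Pick's theorem gives I = A − B/2 + 1 = 2478.5 − 9/2 + 1 = 2475.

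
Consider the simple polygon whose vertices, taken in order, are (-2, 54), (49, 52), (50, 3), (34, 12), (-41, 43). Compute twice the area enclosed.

The shoelace formula gives twice the area as |((-2)·52 − 49·54) + (49·3 − 50·52) + (50·12 − 34·3) + (34·43 − (-41)·12) + ((-41)·54 − (-2)·43)| = 4879, so the area is 2439.5.

4879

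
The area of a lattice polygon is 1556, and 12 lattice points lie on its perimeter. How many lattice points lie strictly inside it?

Pick's theorem A = I + B/2 − 1 rearranges to I = A − B/2 + 1 = 1556 − 12/2 + 1 = 1551.

1551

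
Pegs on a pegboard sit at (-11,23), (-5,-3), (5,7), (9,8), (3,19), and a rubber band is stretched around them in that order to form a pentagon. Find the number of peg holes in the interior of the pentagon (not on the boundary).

258

Using the shoelace formula, 2A = |((-11)·(-3) − (-5)·23) + ((-5)·7 − 5·(-3)) + (5·8 − 9·7) + (9·19 − 3·8) + (3·23 − (-11)·19)| = 530, so the area is 265.
The number of boundary lattice points is Σ gcd(|Δx|,|Δy|) = gcd(6,26) + gcd(10,10) + gcd(4,1) + gcd(6,11) + gcd(14,4) = 2+10+1+1+2 = 16.
Pick's theorem gives I = A − B/2 + 1 = 265 − 16/2 + 1 = 258.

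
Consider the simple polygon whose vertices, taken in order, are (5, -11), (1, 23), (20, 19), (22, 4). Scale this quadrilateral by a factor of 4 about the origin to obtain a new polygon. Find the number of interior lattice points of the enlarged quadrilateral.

7311

By the shoelace formula, twice the signed area is |[5·23 − 1·(-11)] + [1·19 − 20·23] + [20·4 − 22·19] + [22·(-11) − 5·4]| = 915, so the area is 457.5.
Summing gcd(|Δx|,|Δy|) over the edges gives the boundary count: gcd(4,34) + gcd(19,4) + gcd(2,15) + gcd(17,15) = 2+1+1+1 = 5.
Scaling by 4 multiplies the area by 4² = 16 (so the new area is 7320) and multiplies the boundary lattice-point count by 4, giving 20.
By Pick's theorem, the interior count of the dilated polygon is 7320 − 20/2 + 1 = 7311.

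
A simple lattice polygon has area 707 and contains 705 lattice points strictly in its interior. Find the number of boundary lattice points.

Pick's theorem gives A = I + B/2 − 1, so B = 2(A − I + 1) = 2(707 − 705 + 1) = 6.

6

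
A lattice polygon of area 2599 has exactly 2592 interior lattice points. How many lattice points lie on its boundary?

16

Pick's theorem gives A = I + B/2 − 1, so B = 2(A − I + 1) = 2(2599 − 2592 + 1) = 16.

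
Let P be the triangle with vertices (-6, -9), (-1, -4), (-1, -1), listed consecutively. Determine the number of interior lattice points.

4

The shoelace formula gives twice the area as |[(-6)·(-4) − (-1)·(-9)] + [(-1)·(-1) − (-1)·(-4)] + [(-1)·(-9) − (-6)·(-1)]| = 15, so the area is 7.5.
Along each edge there are gcd(|Δx|,|Δy|)+1 lattice points, so counting each shared vertex once the boundary has gcd(5,5) + gcd(0,3) + gcd(5,8) = 5+3+1 = 9.
By Pick's theorem A = I + B/2 − 1, so I = 7.5 − 9/2 + 1 = 4.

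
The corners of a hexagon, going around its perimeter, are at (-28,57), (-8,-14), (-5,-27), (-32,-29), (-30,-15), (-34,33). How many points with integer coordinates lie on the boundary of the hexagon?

15

The number of boundary lattice points is Σ gcd(|Δx|,|Δy|) = gcd(20,71) + gcd(3,13) + gcd(27,2) + gcd(2,14) + gcd(4,48) + gcd(6,24) = 1+1+1+2+4+6 = 15.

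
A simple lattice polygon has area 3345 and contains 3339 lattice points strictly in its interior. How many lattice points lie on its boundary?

14

Pick's theorem gives A = I + B/2 − 1, so B = 2(A − I + 1) = 2(3345 − 3339 + 1) = 14.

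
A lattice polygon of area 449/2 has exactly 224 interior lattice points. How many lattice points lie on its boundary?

Pick's theorem gives A = I + B/2 − 1, so B = 2(A − I + 1) = 2(449/2 − 224 + 1) = 3.

3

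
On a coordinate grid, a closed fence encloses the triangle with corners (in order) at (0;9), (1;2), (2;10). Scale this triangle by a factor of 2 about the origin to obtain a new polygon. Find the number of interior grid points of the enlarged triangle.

28

The shoelace formula gives twice the area as |[0·2 − 1·9] + [1·10 − 2·2] + [2·9 − 0·10]| = 15, so the area is 7.5.
Along each edge there are gcd(|Δx|,|Δy|)+1 lattice points, so counting each shared vertex once the boundary has gcd(1,7) + gcd(1,8) + gcd(2,1) = 1+1+1 = 3.
Scaling by 2 multiplies the area by 2² = 4 (so the new area is 30) and multiplies the boundary lattice-point count by 2, giving 6.
By Pick's theorem, the interior count of the dilated polygon is 30 − 6/2 + 1 = 28.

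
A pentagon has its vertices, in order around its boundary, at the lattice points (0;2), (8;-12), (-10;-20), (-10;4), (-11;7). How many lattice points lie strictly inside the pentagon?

278

The shoelace formula gives twice the area as |[0·(-12) − 8·2] + [8·(-20) − (-10)·(-12)] + [(-10)·4 − (-10)·(-20)] + [(-10)·7 − (-11)·4] + [(-11)·2 − 0·7]| = 584, so the area is 292.
The number of boundary lattice points is Σ gcd(|Δx|,|Δy|) = gcd(8,14) + gcd(18,8) + gcd(0,24) + gcd(1,3) + gcd(11,5) = 2+2+24+1+1 = 30.
By Pick's theorem A = I + B/2 − 1, so I = 292 − 30/2 + 1 = 278.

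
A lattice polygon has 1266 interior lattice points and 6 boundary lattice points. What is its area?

1268

Pick's theorem states A = I + B/2 − 1, so A = 1266 + 6/2 − 1 = 1268.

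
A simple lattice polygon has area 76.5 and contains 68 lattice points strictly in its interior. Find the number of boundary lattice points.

19

Pick's theorem gives A = I + B/2 − 1, so B = 2(A − I + 1) = 2(76.5 − 68 + 1) = 19.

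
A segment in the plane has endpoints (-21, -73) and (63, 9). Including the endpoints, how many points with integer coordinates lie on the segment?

3

The number of lattice points on a segment between lattice points is gcd(|Δx|,|Δy|) + 1 = gcd(84,82) + 1 = 2 + 1 = 3.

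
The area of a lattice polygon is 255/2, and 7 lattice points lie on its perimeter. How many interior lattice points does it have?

125

Pick's theorem A = I + B/2 − 1 rearranges to I = A − B/2 + 1 = 255/2 − 7/2 + 1 = 125.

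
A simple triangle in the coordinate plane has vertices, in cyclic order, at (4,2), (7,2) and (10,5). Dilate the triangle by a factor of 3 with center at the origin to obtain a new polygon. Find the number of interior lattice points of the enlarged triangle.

Using the shoelace formula, 2A = |[4·2 − 7·2] + [7·5 − 10·2] + [10·2 − 4·5]| = 9, so the area is 4.5.
Along each edge there are gcd(|Δx|,|Δy|)+1 lattice points, so counting each shared vertex once the boundary has gcd(3,0) + gcd(3,3) + gcd(6,3) = 3+3+3 = 9.
Scaling by 3 multiplies the area by 3² = 9 (so the new area is 81/2) and multiplies the boundary lattice-point count by 3, giving 27.
By Pick's theorem, the interior count of the dilated polygon is 81/2 − 27/2 + 1 = 28.

28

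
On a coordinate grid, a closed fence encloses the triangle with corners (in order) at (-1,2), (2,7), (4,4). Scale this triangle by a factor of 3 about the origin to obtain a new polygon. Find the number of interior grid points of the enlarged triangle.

The shoelace formula gives twice the area as |[(-1)·7 − 2·2] + [2·4 − 4·7] + [4·2 − (-1)·4]| = 19, so the area is 9.5.
Summing gcd(|Δx|,|Δy|) over the edges gives the boundary count: gcd(3,5) + gcd(2,3) + gcd(5,2) = 1+1+1 = 3.
Scaling by 3 multiplies the area by 3² = 9 (so the new area is 85.5) and multiplies the boundary lattice-point count by 3, giving 9.
By Pick's theorem, the interior count of the dilated polygon is 85.5 − 9/2 + 1 = 82.

82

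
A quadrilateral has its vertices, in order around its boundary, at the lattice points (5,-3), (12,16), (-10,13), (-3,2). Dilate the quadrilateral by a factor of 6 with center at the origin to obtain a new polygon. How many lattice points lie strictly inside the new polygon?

8089

The shoelace formula gives twice the area as |(5·16 − 12·(-3)) + (12·13 − (-10)·16) + ((-10)·2 − (-3)·13) + ((-3)·(-3) − 5·2)| = 450, so the area is 225.
Along each edge there are gcd(|Δx|,|Δy|)+1 lattice points, so counting each shared vertex once the boundary has gcd(7,19) + gcd(22,3) + gcd(7,11) + gcd(8,5) = 1+1+1+1 = 4.
Scaling by 6 multiplies the area by 6² = 36 (so the new area is 8100) and multiplies the boundary lattice-point count by 6, giving 24.
By Pick's theorem, the interior count of the dilated polygon is 8100 − 24/2 + 1 = 8089.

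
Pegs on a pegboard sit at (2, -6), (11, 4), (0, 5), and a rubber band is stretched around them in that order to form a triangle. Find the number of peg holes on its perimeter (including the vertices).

Along each edge there are gcd(|Δx|,|Δy|)+1 lattice points, so counting each shared vertex once the boundary has gcd(9,10) + gcd(11,1) + gcd(2,11) = 1+1+1 = 3.

3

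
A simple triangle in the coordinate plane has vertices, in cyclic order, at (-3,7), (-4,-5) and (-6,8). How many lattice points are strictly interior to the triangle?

18

By the shoelace formula, twice the signed area is |[(-3)·(-5) − (-4)·7] + [(-4)·8 − (-6)·(-5)] + [(-6)·7 − (-3)·8]| = 37, so the area is 37/2.
Summing gcd(|Δx|,|Δy|) over the edges gives the boundary count: gcd(1,12) + gcd(2,13) + gcd(3,1) = 1+1+1 = 3.
Pick's theorem gives I = A − B/2 + 1 = 37/2 − 3/2 + 1 = 18.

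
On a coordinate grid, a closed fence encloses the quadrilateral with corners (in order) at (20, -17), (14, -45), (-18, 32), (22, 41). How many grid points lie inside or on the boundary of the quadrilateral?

The shoelace formula gives twice the area as |[20·(-45) − 14·(-17)] + [14·32 − (-18)·(-45)] + [(-18)·41 − 22·32] + [22·(-17) − 20·41]| = 3660, so the area is 1830.
Summing gcd(|Δx|,|Δy|) over the edges gives the boundary count: gcd(6,28) + gcd(32,77) + gcd(40,9) + gcd(2,58) = 2+1+1+2 = 6.
Pick's theorem gives I = A − B/2 + 1 = 1830 − 6/2 + 1 = 1828, so the closed region contains I + B = 1828 + 6 = 1834 lattice points.

1834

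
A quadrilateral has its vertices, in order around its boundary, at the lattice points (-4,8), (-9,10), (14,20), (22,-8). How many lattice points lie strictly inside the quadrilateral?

345

The shoelace formula gives twice the area as |((-4)·10 − (-9)·8) + ((-9)·20 − 14·10) + (14·(-8) − 22·20) + (22·8 − (-4)·(-8))| = 696, so the area is 348.
Along each edge there are gcd(|Δx|,|Δy|)+1 lattice points, so counting each shared vertex once the boundary has gcd(5,2) + gcd(23,10) + gcd(8,28) + gcd(26,16) = 1+1+4+2 = 8.
Pick's theorem gives I = A − B/2 + 1 = 348 − 8/2 + 1 = 345.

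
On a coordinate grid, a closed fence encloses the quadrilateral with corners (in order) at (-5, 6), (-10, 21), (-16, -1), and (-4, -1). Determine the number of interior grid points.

133

Using the shoelace formula, 2A = |[(-5)·21 − (-10)·6] + [(-10)·(-1) − (-16)·21] + [(-16)·(-1) − (-4)·(-1)] + [(-4)·6 − (-5)·(-1)]| = 284, so the area is 142.
The number of boundary lattice points is Σ gcd(|Δx|,|Δy|) = gcd(5,15) + gcd(6,22) + gcd(12,0) + gcd(1,7) = 5+2+12+1 = 20.
Pick's theorem gives I = A − B/2 + 1 = 142 − 20/2 + 1 = 133.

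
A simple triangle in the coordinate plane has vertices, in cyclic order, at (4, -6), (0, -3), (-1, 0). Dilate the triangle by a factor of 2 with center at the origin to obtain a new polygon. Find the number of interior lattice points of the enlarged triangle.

16

By the shoelace formula, twice the signed area is |(4·(-3) − 0·(-6)) + (0·0 − (-1)·(-3)) + ((-1)·(-6) − 4·0)| = 9, so the area is 9/2.
The number of boundary lattice points is Σ gcd(|Δx|,|Δy|) = gcd(4,3) + gcd(1,3) + gcd(5,6) = 1+1+1 = 3.
Scaling by 2 multiplies the area by 2² = 4 (so the new area is 18) and multiplies the boundary lattice-point count by 2, giving 6.
By Pick's theorem, the interior count of the dilated polygon is 18 − 6/2 + 1 = 16.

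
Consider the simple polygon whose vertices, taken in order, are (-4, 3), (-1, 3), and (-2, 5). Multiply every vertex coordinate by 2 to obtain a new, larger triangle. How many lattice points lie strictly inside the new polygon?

7

Using the shoelace formula, 2A = |[(-4)·3 − (-1)·3] + [(-1)·5 − (-2)·3] + [(-2)·3 − (-4)·5]| = 6, so the area is 3.
Summing gcd(|Δx|,|Δy|) over the edges gives the boundary count: gcd(3,0) + gcd(1,2) + gcd(2,2) = 3+1+2 = 6.
Scaling by 2 multiplies the area by 2² = 4 (so the new area is 12) and multiplies the boundary lattice-point count by 2, giving 12.
By Pick's theorem, the interior count of the dilated polygon is 12 − 12/2 + 1 = 7.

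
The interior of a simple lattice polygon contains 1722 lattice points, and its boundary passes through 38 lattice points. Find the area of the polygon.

1740

Pick's theorem states A = I + B/2 − 1, so A = 1722 + 38/2 − 1 = 1740.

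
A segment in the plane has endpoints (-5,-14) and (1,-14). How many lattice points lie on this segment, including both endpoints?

7

The number of lattice points on a segment between lattice points is gcd(|Δx|,|Δy|) + 1 = gcd(6,0) + 1 = 6 + 1 = 7.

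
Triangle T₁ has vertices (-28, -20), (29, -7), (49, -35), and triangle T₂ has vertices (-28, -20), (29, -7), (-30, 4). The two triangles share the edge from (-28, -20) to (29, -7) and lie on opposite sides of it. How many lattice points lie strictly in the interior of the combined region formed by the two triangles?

The union is the simple quadrilateral with vertices (-28, -20), (49, -35), (29, -7), (-30, 4) in order.
The shoelace formula gives twice the area as |((-28)·(-35) − 49·(-20)) + (49·(-7) − 29·(-35)) + (29·4 − (-30)·(-7)) + ((-30)·(-20) − (-28)·4)| = 3250, so the area is 1625.
The number of boundary lattice points is Σ gcd(|Δx|,|Δy|) = gcd(77,15) + gcd(20,28) + gcd(59,11) + gcd(2,24) = 1+4+1+2 = 8.
By Pick's theorem I = A − B/2 + 1 = 1625 − 8/2 + 1 = 1622.

1622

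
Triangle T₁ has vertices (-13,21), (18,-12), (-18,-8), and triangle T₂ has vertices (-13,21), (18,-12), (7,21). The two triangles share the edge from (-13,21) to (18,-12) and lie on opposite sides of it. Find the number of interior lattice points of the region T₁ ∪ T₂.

845

The union is the simple quadrilateral with vertices (-13,21), (-18,-8), (18,-12), (7,21) in order.
By the shoelace formula, twice the signed area is |((-13)·(-8) − (-18)·21) + ((-18)·(-12) − 18·(-8)) + (18·21 − 7·(-12)) + (7·21 − (-13)·21)| = 1724, so the area is 862.
Along each edge there are gcd(|Δx|,|Δy|)+1 lattice points, so counting each shared vertex once the boundary has gcd(5,29) + gcd(36,4) + gcd(11,33) + gcd(20,0) = 1+4+11+20 = 36.
By Pick's theorem I = A − B/2 + 1 = 862 − 36/2 + 1 = 845.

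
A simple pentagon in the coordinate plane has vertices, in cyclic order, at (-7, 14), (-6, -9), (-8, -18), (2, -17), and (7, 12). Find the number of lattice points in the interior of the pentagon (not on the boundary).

338

By the shoelace formula, twice the signed area is |((-7)·(-9) − (-6)·14) + ((-6)·(-18) − (-8)·(-9)) + ((-8)·(-17) − 2·(-18)) + (2·12 − 7·(-17)) + (7·14 − (-7)·12)| = 680, so the area is 340.
The number of boundary lattice points is Σ gcd(|Δx|,|Δy|) = gcd(1,23) + gcd(2,9) + gcd(10,1) + gcd(5,29) + gcd(14,2) = 1+1+1+1+2 = 6.
By Pick's theorem A = I + B/2 − 1, so I = 340 − 6/2 + 1 = 338.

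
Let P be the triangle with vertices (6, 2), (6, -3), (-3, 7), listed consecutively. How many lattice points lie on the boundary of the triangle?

7

Along each edge there are gcd(|Δx|,|Δy|)+1 lattice points, so counting each shared vertex once the boundary has gcd(0,5) + gcd(9,10) + gcd(9,5) = 5+1+1 = 7.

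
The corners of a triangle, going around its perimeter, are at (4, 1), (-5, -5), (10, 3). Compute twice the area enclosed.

The shoelace formula gives twice the area as |(4·(-5) − (-5)·1) + ((-5)·3 − 10·(-5)) + (10·1 − 4·3)| = 18, so the area is 9.

18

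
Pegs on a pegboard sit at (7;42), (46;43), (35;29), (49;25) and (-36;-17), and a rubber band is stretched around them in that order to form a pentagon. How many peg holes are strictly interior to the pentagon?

1835

Using the shoelace formula, 2A = |(7·43 − 46·42) + (46·29 − 35·43) + (35·25 − 49·29) + (49·(-17) − (-36)·25) + ((-36)·42 − 7·(-17))| = 3674, so the area is 1837.
Along each edge there are gcd(|Δx|,|Δy|)+1 lattice points, so counting each shared vertex once the boundary has gcd(39,1) + gcd(11,14) + gcd(14,4) + gcd(85,42) + gcd(43,59) = 1+1+2+1+1 = 6.
By Pick's theorem A = I + B/2 − 1, so I = 1837 − 6/2 + 1 = 1835.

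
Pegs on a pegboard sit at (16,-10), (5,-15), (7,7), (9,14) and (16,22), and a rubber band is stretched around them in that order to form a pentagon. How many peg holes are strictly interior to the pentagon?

259

Using the shoelace formula, 2A = |[16·(-15) − 5·(-10)] + [5·7 − 7·(-15)] + [7·14 − 9·7] + [9·22 − 16·14] + [16·(-10) − 16·22]| = 553, so the area is 553/2.
Along each edge there are gcd(|Δx|,|Δy|)+1 lattice points, so counting each shared vertex once the boundary has gcd(11,5) + gcd(2,22) + gcd(2,7) + gcd(7,8) + gcd(0,32) = 1+2+1+1+32 = 37.
Pick's theorem gives I = A − B/2 + 1 = 553/2 − 37/2 + 1 = 259.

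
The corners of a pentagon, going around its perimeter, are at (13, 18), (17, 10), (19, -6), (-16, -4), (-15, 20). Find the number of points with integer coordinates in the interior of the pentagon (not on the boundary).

By the shoelace formula, twice the signed area is |[13·10 − 17·18] + [17·(-6) − 19·10] + [19·(-4) − (-16)·(-6)] + [(-16)·20 − (-15)·(-4)] + [(-15)·18 − 13·20]| = 1550, so the area is 775.
Along each edge there are gcd(|Δx|,|Δy|)+1 lattice points, so counting each shared vertex once the boundary has gcd(4,8) + gcd(2,16) + gcd(35,2) + gcd(1,24) + gcd(28,2) = 4+2+1+1+2 = 10.
By Pick's theorem A = I + B/2 − 1, so I = 775 − 10/2 + 1 = 771.

771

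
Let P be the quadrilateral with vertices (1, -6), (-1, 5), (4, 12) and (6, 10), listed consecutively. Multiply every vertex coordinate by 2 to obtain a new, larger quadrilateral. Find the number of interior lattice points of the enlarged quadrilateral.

218

The shoelace formula gives twice the area as |[1·5 − (-1)·(-6)] + [(-1)·12 − 4·5] + [4·10 − 6·12] + [6·(-6) − 1·10]| = 111, so the area is 111/2.
Summing gcd(|Δx|,|Δy|) over the edges gives the boundary count: gcd(2,11) + gcd(5,7) + gcd(2,2) + gcd(5,16) = 1+1+2+1 = 5.
Scaling by 2 multiplies the area by 2² = 4 (so the new area is 222) and multiplies the boundary lattice-point count by 2, giving 10.
By Pick's theorem, the interior count of the dilated polygon is 222 − 10/2 + 1 = 218.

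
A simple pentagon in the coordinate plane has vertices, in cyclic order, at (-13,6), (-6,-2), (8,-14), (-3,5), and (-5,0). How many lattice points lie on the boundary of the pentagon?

The number of boundary lattice points is Σ gcd(|Δx|,|Δy|) = gcd(7,8) + gcd(14,12) + gcd(11,19) + gcd(2,5) + gcd(8,6) = 1+2+1+1+2 = 7.

7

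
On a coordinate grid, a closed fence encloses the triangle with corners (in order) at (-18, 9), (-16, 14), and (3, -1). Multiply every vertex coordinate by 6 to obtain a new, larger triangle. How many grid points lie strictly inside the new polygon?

By the shoelace formula, twice the signed area is |[(-18)·14 − (-16)·9] + [(-16)·(-1) − 3·14] + [3·9 − (-18)·(-1)]| = 125, so the area is 125/2.
Summing gcd(|Δx|,|Δy|) over the edges gives the boundary count: gcd(2,5) + gcd(19,15) + gcd(21,10) = 1+1+1 = 3.
Scaling by 6 multiplies the area by 6² = 36 (so the new area is 2250) and multiplies the boundary lattice-point count by 6, giving 18.
By Pick's theorem, the interior count of the dilated polygon is 2250 − 18/2 + 1 = 2242.

2242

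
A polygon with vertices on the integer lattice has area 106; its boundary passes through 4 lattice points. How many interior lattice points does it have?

Pick's theorem A = I + B/2 − 1 rearranges to I = A − B/2 + 1 = 106 − 4/2 + 1 = 105.

105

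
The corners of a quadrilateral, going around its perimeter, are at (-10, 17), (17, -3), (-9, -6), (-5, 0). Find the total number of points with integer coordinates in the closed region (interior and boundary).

255

Using the shoelace formula, 2A = |[(-10)·(-3) − 17·17] + [17·(-6) − (-9)·(-3)] + [(-9)·0 − (-5)·(-6)] + [(-5)·17 − (-10)·0]| = 503, so the area is 503/2.
The number of boundary lattice points is Σ gcd(|Δx|,|Δy|) = gcd(27,20) + gcd(26,3) + gcd(4,6) + gcd(5,17) = 1+1+2+1 = 5.
Pick's theorem gives I = A − B/2 + 1 = 503/2 − 5/2 + 1 = 250, so the closed region contains I + B = 250 + 5 = 255 lattice points.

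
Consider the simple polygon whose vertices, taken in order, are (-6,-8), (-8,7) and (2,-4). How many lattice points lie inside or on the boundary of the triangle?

68

The shoelace formula gives twice the area as |((-6)·7 − (-8)·(-8)) + ((-8)·(-4) − 2·7) + (2·(-8) − (-6)·(-4))| = 128, so the area is 64.
Summing gcd(|Δx|,|Δy|) over the edges gives the boundary count: gcd(2,15) + gcd(10,11) + gcd(8,4) = 1+1+4 = 6.
Pick's theorem gives I = A − B/2 + 1 = 64 − 6/2 + 1 = 62, so the closed region contains I + B = 62 + 6 = 68 lattice points.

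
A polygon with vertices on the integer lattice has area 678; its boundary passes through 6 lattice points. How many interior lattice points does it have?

Pick's theorem A = I + B/2 − 1 rearranges to I = A − B/2 + 1 = 678 − 6/2 + 1 = 676.

676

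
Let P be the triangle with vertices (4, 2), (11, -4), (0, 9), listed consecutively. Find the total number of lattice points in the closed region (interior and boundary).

The shoelace formula gives twice the area as |[4·(-4) − 11·2] + [11·9 − 0·(-4)] + [0·2 − 4·9]| = 25, so the area is 12.5.
Summing gcd(|Δx|,|Δy|) over the edges gives the boundary count: gcd(7,6) + gcd(11,13) + gcd(4,7) = 1+1+1 = 3.
Pick's theorem gives I = A − B/2 + 1 = 12.5 − 3/2 + 1 = 12, so the closed region contains I + B = 12 + 3 = 15 lattice points.

15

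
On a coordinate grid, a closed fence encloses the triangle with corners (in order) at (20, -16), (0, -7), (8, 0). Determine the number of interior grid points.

104

By the shoelace formula, twice the signed area is |[20·(-7) − 0·(-16)] + [0·0 − 8·(-7)] + [8·(-16) − 20·0]| = 212, so the area is 106.
Along each edge there are gcd(|Δx|,|Δy|)+1 lattice points, so counting each shared vertex once the boundary has gcd(20,9) + gcd(8,7) + gcd(12,16) = 1+1+4 = 6.
Pick's theorem gives I = A − B/2 + 1 = 106 − 6/2 + 1 = 104.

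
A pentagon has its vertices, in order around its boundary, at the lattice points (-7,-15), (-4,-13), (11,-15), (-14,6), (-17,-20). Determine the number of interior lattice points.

290

By the shoelace formula, twice the signed area is |((-7)·(-13) − (-4)·(-15)) + ((-4)·(-15) − 11·(-13)) + (11·6 − (-14)·(-15)) + ((-14)·(-20) − (-17)·6) + ((-17)·(-15) − (-7)·(-20))| = 587, so the area is 587/2.
Along each edge there are gcd(|Δx|,|Δy|)+1 lattice points, so counting each shared vertex once the boundary has gcd(3,2) + gcd(15,2) + gcd(25,21) + gcd(3,26) + gcd(10,5) = 1+1+1+1+5 = 9.
Pick's theorem gives I = A − B/2 + 1 = 587/2 − 9/2 + 1 = 290.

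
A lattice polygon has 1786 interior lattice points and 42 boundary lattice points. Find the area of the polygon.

By Pick's theorem, A = I + B/2 − 1 = 1786 + 42/2 − 1 = 1806.

1806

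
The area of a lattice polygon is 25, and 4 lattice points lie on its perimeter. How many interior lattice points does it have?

24

Pick's theorem A = I + B/2 − 1 rearranges to I = A − B/2 + 1 = 25 − 4/2 + 1 = 24.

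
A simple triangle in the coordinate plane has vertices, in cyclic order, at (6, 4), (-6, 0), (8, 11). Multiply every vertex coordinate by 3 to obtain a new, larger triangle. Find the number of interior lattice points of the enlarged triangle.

334

Using the shoelace formula, 2A = |(6·0 − (-6)·4) + ((-6)·11 − 8·0) + (8·4 − 6·11)| = 76, so the area is 38.
Summing gcd(|Δx|,|Δy|) over the edges gives the boundary count: gcd(12,4) + gcd(14,11) + gcd(2,7) = 4+1+1 = 6.
Scaling by 3 multiplies the area by 3² = 9 (so the new area is 342) and multiplies the boundary lattice-point count by 3, giving 18.
By Pick's theorem, the interior count of the dilated polygon is 342 − 18/2 + 1 = 334.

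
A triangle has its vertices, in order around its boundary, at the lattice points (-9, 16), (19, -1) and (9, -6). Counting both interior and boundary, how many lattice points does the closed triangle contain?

Using the shoelace formula, 2A = |[(-9)·(-1) − 19·16] + [19·(-6) − 9·(-1)] + [9·16 − (-9)·(-6)]| = 310, so the area is 155.
Along each edge there are gcd(|Δx|,|Δy|)+1 lattice points, so counting each shared vertex once the boundary has gcd(28,17) + gcd(10,5) + gcd(18,22) = 1+5+2 = 8.
Pick's theorem gives I = A − B/2 + 1 = 155 − 8/2 + 1 = 152, so the closed region contains I + B = 152 + 8 = 160 lattice points.

160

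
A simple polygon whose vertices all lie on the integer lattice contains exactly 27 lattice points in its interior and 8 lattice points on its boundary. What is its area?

30

By Pick's theorem, A = I + B/2 − 1 = 27 + 8/2 − 1 = 30.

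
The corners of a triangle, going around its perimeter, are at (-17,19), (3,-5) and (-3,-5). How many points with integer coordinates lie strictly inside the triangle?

Using the shoelace formula, 2A = |[(-17)·(-5) − 3·19] + [3·(-5) − (-3)·(-5)] + [(-3)·19 − (-17)·(-5)]| = 144, so the area is 72.
Along each edge there are gcd(|Δx|,|Δy|)+1 lattice points, so counting each shared vertex once the boundary has gcd(20,24) + gcd(6,0) + gcd(14,24) = 4+6+2 = 12.
Pick's theorem gives I = A − B/2 + 1 = 72 − 12/2 + 1 = 67.

67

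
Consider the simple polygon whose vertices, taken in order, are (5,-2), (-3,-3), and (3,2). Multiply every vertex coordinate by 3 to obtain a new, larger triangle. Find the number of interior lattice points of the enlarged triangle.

148

Using the shoelace formula, 2A = |(5·(-3) − (-3)·(-2)) + ((-3)·2 − 3·(-3)) + (3·(-2) − 5·2)| = 34, so the area is 17.
Summing gcd(|Δx|,|Δy|) over the edges gives the boundary count: gcd(8,1) + gcd(6,5) + gcd(2,4) = 1+1+2 = 4.
Scaling by 3 multiplies the area by 3² = 9 (so the new area is 153) and multiplies the boundary lattice-point count by 3, giving 12.
By Pick's theorem, the interior count of the dilated polygon is 153 − 12/2 + 1 = 148.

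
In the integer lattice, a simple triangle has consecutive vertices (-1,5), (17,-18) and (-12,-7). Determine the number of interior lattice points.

234

Using the shoelace formula, 2A = |[(-1)·(-18) − 17·5] + [17·(-7) − (-12)·(-18)] + [(-12)·5 − (-1)·(-7)]| = 469, so the area is 234.5.
The number of boundary lattice points is Σ gcd(|Δx|,|Δy|) = gcd(18,23) + gcd(29,11) + gcd(11,12) = 1+1+1 = 3.
Pick's theorem gives I = A − B/2 + 1 = 234.5 − 3/2 + 1 = 234.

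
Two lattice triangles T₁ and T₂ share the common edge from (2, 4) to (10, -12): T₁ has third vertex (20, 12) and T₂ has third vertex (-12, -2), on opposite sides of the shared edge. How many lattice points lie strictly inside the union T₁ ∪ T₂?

The union is the simple quadrilateral with vertices (2, 4), (20, 12), (10, -12), (-12, -2) in order.
By the shoelace formula, twice the signed area is |(2·12 − 20·4) + (20·(-12) − 10·12) + (10·(-2) − (-12)·(-12)) + ((-12)·4 − 2·(-2))| = 624, so the area is 312.
Summing gcd(|Δx|,|Δy|) over the edges gives the boundary count: gcd(18,8) + gcd(10,24) + gcd(22,10) + gcd(14,6) = 2+2+2+2 = 8.
By Pick's theorem I = A − B/2 + 1 = 312 − 8/2 + 1 = 309.

309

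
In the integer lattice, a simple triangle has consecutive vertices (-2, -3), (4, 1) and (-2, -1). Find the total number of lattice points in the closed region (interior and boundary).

By the shoelace formula, twice the signed area is |((-2)·1 − 4·(-3)) + (4·(-1) − (-2)·1) + ((-2)·(-3) − (-2)·(-1))| = 12, so the area is 6.
Along each edge there are gcd(|Δx|,|Δy|)+1 lattice points, so counting each shared vertex once the boundary has gcd(6,4) + gcd(6,2) + gcd(0,2) = 2+2+2 = 6.
Pick's theorem gives I = A − B/2 + 1 = 6 − 6/2 + 1 = 4, so the closed region contains I + B = 4 + 6 = 10 lattice points.

10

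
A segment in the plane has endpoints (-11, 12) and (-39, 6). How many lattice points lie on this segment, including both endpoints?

The number of lattice points on a segment between lattice points is gcd(|Δx|,|Δy|) + 1 = gcd(28,6) + 1 = 2 + 1 = 3.

3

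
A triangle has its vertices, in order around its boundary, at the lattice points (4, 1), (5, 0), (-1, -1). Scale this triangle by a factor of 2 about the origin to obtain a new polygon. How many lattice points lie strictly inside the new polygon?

12

Using the shoelace formula, 2A = |(4·0 − 5·1) + (5·(-1) − (-1)·0) + ((-1)·1 − 4·(-1))| = 7, so the area is 7/2.
Summing gcd(|Δx|,|Δy|) over the edges gives the boundary count: gcd(1,1) + gcd(6,1) + gcd(5,2) = 1+1+1 = 3.
Scaling by 2 multiplies the area by 2² = 4 (so the new area is 14) and multiplies the boundary lattice-point count by 2, giving 6.
By Pick's theorem, the interior count of the dilated polygon is 14 − 6/2 + 1 = 12.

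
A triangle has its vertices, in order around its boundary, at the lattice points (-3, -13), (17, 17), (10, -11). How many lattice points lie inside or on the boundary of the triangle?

Using the shoelace formula, 2A = |((-3)·17 − 17·(-13)) + (17·(-11) − 10·17) + (10·(-13) − (-3)·(-11))| = 350, so the area is 175.
Along each edge there are gcd(|Δx|,|Δy|)+1 lattice points, so counting each shared vertex once the boundary has gcd(20,30) + gcd(7,28) + gcd(13,2) = 10+7+1 = 18.
Pick's theorem gives I = A − B/2 + 1 = 175 − 18/2 + 1 = 167, so the closed region contains I + B = 167 + 18 = 185 lattice points.

185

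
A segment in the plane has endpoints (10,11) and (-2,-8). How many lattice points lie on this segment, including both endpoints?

The number of lattice points on a segment between lattice points is gcd(|Δx|,|Δy|) + 1 = gcd(12,19) + 1 = 1 + 1 = 2.

2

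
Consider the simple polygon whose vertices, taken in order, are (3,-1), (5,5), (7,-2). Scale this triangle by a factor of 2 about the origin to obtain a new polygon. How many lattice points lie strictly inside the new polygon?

49

By the shoelace formula, twice the signed area is |(3·5 − 5·(-1)) + (5·(-2) − 7·5) + (7·(-1) − 3·(-2))| = 26, so the area is 13.
The number of boundary lattice points is Σ gcd(|Δx|,|Δy|) = gcd(2,6) + gcd(2,7) + gcd(4,1) = 2+1+1 = 4.
Scaling by 2 multiplies the area by 2² = 4 (so the new area is 52) and multiplies the boundary lattice-point count by 2, giving 8.
By Pick's theorem, the interior count of the dilated polygon is 52 − 8/2 + 1 = 49.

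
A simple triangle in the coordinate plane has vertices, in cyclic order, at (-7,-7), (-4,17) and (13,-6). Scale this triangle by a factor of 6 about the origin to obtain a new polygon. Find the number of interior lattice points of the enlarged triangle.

By the shoelace formula, twice the signed area is |[(-7)·17 − (-4)·(-7)] + [(-4)·(-6) − 13·17] + [13·(-7) − (-7)·(-6)]| = 477, so the area is 477/2.
The number of boundary lattice points is Σ gcd(|Δx|,|Δy|) = gcd(3,24) + gcd(17,23) + gcd(20,1) = 3+1+1 = 5.
Scaling by 6 multiplies the area by 6² = 36 (so the new area is 8586) and multiplies the boundary lattice-point count by 6, giving 30.
By Pick's theorem, the interior count of the dilated polygon is 8586 − 30/2 + 1 = 8572.

8572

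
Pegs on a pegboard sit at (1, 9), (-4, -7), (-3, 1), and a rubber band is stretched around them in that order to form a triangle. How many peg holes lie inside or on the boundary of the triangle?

16

By the shoelace formula, twice the signed area is |(1·(-7) − (-4)·9) + ((-4)·1 − (-3)·(-7)) + ((-3)·9 − 1·1)| = 24, so the area is 12.
Summing gcd(|Δx|,|Δy|) over the edges gives the boundary count: gcd(5,16) + gcd(1,8) + gcd(4,8) = 1+1+4 = 6.
Pick's theorem gives I = A − B/2 + 1 = 12 − 6/2 + 1 = 10, so the closed region contains I + B = 10 + 6 = 16 lattice points.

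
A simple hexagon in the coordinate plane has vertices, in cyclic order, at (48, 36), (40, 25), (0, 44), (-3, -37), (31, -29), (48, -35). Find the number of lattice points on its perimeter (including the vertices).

79

The number of boundary lattice points is Σ gcd(|Δx|,|Δy|) = gcd(8,11) + gcd(40,19) + gcd(3,81) + gcd(34,8) + gcd(17,6) + gcd(0,71) = 1+1+3+2+1+71 = 79.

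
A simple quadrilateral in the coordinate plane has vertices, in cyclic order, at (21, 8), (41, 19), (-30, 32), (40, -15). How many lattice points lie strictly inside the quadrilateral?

Using the shoelace formula, 2A = |(21·19 − 41·8) + (41·32 − (-30)·19) + ((-30)·(-15) − 40·32) + (40·8 − 21·(-15))| = 1758, so the area is 879.
Summing gcd(|Δx|,|Δy|) over the edges gives the boundary count: gcd(20,11) + gcd(71,13) + gcd(70,47) + gcd(19,23) = 1+1+1+1 = 4.
Pick's theorem gives I = A − B/2 + 1 = 879 − 4/2 + 1 = 878.

878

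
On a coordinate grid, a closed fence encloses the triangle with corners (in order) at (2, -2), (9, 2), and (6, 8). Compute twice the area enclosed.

The shoelace formula gives twice the area as |(2·2 − 9·(-2)) + (9·8 − 6·2) + (6·(-2) − 2·8)| = 54, so the area is 27.

54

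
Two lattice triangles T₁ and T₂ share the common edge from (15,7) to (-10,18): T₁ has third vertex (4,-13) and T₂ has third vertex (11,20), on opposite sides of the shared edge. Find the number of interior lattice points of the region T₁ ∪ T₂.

450

The union is the simple quadrilateral with vertices (15,7), (4,-13), (-10,18), (11,20) in order.
Using the shoelace formula, 2A = |(15·(-13) − 4·7) + (4·18 − (-10)·(-13)) + ((-10)·20 − 11·18) + (11·7 − 15·20)| = 902, so the area is 451.
Summing gcd(|Δx|,|Δy|) over the edges gives the boundary count: gcd(11,20) + gcd(14,31) + gcd(21,2) + gcd(4,13) = 1+1+1+1 = 4.
By Pick's theorem I = A − B/2 + 1 = 451 − 4/2 + 1 = 450.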